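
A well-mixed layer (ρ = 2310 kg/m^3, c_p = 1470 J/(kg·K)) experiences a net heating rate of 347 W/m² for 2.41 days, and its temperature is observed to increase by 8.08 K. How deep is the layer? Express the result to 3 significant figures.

2.63 m

Heat input Q = F Δt = 347 × 2.08×10^5 s = 7.23×10^7 J/m².
Required areal heat capacity C = Q / ΔT = 8.94×10^6 J/(m²·K).
Depth D = C / (ρ c_p) = 8.94×10^6 / (2310 × 1470) = 2.63 m.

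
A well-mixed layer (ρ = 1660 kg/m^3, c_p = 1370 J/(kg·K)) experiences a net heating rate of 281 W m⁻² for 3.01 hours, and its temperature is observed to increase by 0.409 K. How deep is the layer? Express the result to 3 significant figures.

3.27 m

Heat input Q = F Δt = 281 × 10800 s = 3.04×10^6 J/m².
Required areal heat capacity C = Q / ΔT = 7.44×10^6 J/(m²·K).
Depth D = C / (ρ c_p) = 7.44×10^6 / (1660 × 1370) = 3.27 m.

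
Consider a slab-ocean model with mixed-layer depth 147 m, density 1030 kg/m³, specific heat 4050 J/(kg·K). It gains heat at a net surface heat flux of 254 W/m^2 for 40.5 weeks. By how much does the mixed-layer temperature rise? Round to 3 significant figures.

10.1 K

Areal heat capacity C = ρ c_p D = 1030 × 4050 × 147 = 6.13×10^8 J m⁻² K⁻¹.
Net heat input Q = F Δt = 254 × (40.5 weeks × 6.048×10^5 s/week) = 6.22×10^9 J/m².
ΔT = Q / C = 6.22×10^9 / 6.13×10^8 = 10.1 K.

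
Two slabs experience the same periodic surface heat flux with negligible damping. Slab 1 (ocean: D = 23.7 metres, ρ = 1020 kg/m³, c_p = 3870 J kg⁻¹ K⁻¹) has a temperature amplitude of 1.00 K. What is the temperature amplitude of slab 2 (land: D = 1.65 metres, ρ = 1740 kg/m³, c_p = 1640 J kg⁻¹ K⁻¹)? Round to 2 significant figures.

C_ocean = 9.36×10^7 J/(m²·K); C_land = 4.71×10^6 J/(m²·K).
A ∝ 1/C ⇒ A_land = A_ocean × C_ocean/C_land = 1.00 × 19.9 = 19.9 K.

20 K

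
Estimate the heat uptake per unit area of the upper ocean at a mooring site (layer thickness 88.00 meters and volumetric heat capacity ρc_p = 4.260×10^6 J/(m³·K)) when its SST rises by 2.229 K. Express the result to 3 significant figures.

8.36×10^8

Areal heat capacity C = ρc_p × D = 4.260×10^6 × 88.00 = 3.75×10^8 J/(m^2 K).
ΔQ = C ΔT = 3.75×10^8 × 2.229 = 8.36×10^8 J/m².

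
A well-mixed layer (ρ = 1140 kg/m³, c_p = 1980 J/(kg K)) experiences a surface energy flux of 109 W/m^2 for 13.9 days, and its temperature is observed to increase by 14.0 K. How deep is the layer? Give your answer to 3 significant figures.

Heat input Q = F Δt = 109 × 1.20×10^6 s = 1.31×10^8 J/m².
Required areal heat capacity C = Q / ΔT = 9.35×10^6 J/(m²·K).
Depth D = C / (ρ c_p) = 9.35×10^6 / (1140 × 1980) = 4.14 m.

4.14 m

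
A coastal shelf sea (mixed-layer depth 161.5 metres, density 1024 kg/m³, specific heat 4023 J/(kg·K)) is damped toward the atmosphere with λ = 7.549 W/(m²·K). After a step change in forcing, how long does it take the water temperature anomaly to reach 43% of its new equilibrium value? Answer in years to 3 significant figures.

Areal heat capacity C = ρ c_p D = 1024 × 4023 × 161.5 = 6.65×10^8 J/(m^2 K).
τ = C / λ = 6.65×10^8 / 7.549 = 8.81×10^7 s.
Fraction reached: 1 − e^(−t/τ) = 0.43 ⇒ t = −τ ln(1 − 0.43) = τ × 0.562.
t = 4.95×10^7 s = 1.57 years.

1.57 years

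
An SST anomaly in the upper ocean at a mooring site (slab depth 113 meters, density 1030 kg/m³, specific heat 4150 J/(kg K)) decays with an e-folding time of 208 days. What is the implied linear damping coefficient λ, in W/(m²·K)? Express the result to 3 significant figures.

26.9

Areal heat capacity C = ρ c_p D = 1030 × 4150 × 113 = 4.83×10^8 J m⁻² K⁻¹.
τ = 208 days = 1.80×10^7 s.
λ = C / τ = 4.83×10^8 / 1.80×10^7 = 26.9 W/(m²·K).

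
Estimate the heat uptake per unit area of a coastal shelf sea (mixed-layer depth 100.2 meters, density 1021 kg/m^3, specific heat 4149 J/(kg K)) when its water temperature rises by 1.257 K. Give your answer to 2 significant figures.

Areal heat capacity C = ρ c_p D = 1021 × 4149 × 100.2 = 4.24×10^8 J/(m²·K).
ΔQ = C ΔT = 4.24×10^8 × 1.257 = 5.34×10^8 J/m².

5.3×10^8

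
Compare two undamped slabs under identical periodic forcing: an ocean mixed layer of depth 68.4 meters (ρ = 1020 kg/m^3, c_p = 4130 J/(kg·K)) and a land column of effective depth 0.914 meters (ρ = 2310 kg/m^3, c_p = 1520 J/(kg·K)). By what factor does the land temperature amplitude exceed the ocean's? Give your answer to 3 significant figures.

89.8

C_ocean = 1020 × 4130 × 68.4 = 2.88×10^8 J/(m²·K).
C_land = 2310 × 1520 × 0.914 = 3.21×10^6 J/(m²·K).
Undamped amplitude ∝ 1/C, so A_land/A_ocean = C_ocean/C_land = 89.8.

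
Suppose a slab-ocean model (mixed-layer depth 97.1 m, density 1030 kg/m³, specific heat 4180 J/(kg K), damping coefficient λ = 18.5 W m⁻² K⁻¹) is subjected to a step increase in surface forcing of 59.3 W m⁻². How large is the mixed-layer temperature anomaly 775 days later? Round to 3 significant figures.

Areal heat capacity C = ρ c_p D = 1030 × 4180 × 97.1 = 4.18×10^8 J/(m²·K).
τ = C / λ = 4.18×10^8 / 18.5 = 2.26×10^7 s.
Equilibrium anomaly ΔT_eq = F / λ = 59.3 / 18.5 = 3.21 K.
t = 775 days = 6.70×10^7 s, so t/τ = 2.96.
ΔT(t) = ΔT_eq (1 − e^(−t/τ)) = 3.21 × (1 − e^−2.96) = 3.04 K.

3.04 K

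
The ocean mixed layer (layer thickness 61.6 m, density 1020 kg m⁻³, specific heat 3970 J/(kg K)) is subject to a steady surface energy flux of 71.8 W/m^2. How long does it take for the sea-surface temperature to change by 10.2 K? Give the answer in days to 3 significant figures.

Areal heat capacity C = ρ c_p D = 1020 × 3970 × 61.6 = 2.49×10^8 J/(m^2 K).
Time required: Δt = C ΔT / F = 2.49×10^8 × 10.2 / 71.8 = 3.54×10^7 s.
In days: 3.54×10^7 s / (86400 s/day) = 410 days.

410 days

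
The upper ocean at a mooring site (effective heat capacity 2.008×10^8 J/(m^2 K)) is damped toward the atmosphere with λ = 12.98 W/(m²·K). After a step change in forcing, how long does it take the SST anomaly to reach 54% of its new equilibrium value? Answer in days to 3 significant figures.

139 days

Areal heat capacity C = 2.008×10^8 J/(m^2 K) (given).
τ = C / λ = 2.01×10^8 / 12.98 = 1.55×10^7 s.
Fraction reached: 1 − e^(−t/τ) = 0.54 ⇒ t = −τ ln(1 − 0.54) = τ × 0.777.
t = 1.20×10^7 s = 139 days.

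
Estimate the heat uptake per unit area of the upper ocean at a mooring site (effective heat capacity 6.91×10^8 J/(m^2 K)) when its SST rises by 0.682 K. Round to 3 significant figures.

4.71×10^8

Areal heat capacity C = 6.91×10^8 J/(m^2 K) (given).
ΔQ = C ΔT = 6.91×10^8 × 0.682 = 4.71×10^8 J/m².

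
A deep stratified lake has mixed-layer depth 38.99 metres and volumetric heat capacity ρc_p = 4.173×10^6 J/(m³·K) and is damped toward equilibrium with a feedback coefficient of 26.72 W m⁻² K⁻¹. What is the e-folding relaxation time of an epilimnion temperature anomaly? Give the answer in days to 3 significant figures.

Areal heat capacity C = ρc_p × D = 4.173×10^6 × 38.99 = 1.63×10^8 J m⁻² K⁻¹.
Relaxation time τ = C / λ = 1.63×10^8 / 26.72 = 6.09×10^6 s.
In days: 6.09×10^6 s / (86400 s/day) = 70.5 days.

70.5 days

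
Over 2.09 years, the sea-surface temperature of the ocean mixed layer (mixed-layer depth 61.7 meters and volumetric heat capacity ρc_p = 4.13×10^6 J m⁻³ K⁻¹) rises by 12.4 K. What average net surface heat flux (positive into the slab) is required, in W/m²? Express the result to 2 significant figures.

Areal heat capacity C = ρc_p × D = 4.13×10^6 × 61.7 = 2.55×10^8 J m⁻² K⁻¹.
Required heat per unit area: Q = C ΔT = 2.55×10^8 × 12.4 = 3.16×10^9 J/m².
Flux F = Q / Δt = 3.16×10^9 / 6.60×10^7 s = 47.9 W/m².

48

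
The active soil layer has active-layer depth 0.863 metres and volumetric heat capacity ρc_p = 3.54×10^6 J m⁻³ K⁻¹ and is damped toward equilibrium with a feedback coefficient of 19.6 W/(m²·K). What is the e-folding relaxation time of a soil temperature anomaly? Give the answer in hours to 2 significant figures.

Areal heat capacity C = ρc_p × D = 3.54×10^6 × 0.863 = 3.06×10^6 J m⁻² K⁻¹.
Relaxation time τ = C / λ = 3.06×10^6 / 19.6 = 1.56×10^5 s.
In hours: 1.56×10^5 s / (3600 s/hour) = 43.3 hours.

43 hours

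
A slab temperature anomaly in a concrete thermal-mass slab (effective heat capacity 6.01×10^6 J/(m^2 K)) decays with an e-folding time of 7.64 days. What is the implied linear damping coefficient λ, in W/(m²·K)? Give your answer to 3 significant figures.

Areal heat capacity C = 6.01×10^6 J/(m^2 K) (given).
τ = 7.64 days = 6.60×10^5 s.
λ = C / τ = 6.01×10^6 / 6.60×10^5 = 9.10 W/(m²·K).

9.10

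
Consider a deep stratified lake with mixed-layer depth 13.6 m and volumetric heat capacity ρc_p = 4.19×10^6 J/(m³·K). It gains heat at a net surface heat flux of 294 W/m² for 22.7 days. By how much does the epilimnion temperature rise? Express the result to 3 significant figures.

Areal heat capacity C = ρc_p × D = 4.19×10^6 × 13.6 = 5.70×10^7 J/(m^2 K).
Net heat input Q = F Δt = 294 × (22.7 days × 86400 s/day) = 5.77×10^8 J/m².
ΔT = Q / C = 5.77×10^8 / 5.70×10^7 = 10.1 K.

10.1 K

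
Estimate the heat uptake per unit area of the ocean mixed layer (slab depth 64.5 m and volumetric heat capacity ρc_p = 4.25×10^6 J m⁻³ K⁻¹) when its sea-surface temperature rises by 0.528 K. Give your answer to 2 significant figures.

Areal heat capacity C = ρc_p × D = 4.25×10^6 × 64.5 = 2.74×10^8 J/(m^2 K).
ΔQ = C ΔT = 2.74×10^8 × 0.528 = 1.45×10^8 J/m².

1.4×10^8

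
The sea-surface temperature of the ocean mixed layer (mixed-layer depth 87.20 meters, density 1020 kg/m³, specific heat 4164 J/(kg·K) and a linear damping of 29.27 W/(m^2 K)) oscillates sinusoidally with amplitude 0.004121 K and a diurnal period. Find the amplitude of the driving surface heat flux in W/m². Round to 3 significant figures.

111

Areal heat capacity C = ρ c_p D = 1020 × 4164 × 87.20 = 3.70×10^8 J/(m²·K).
ω = 2π / 86400 s = 7.27×10^-5 s⁻¹.
√((Cω)² + λ²) = √((26900)² + 29.27²) = 26900 W/(m²·K).
F₀ = A × √((Cω)²+λ²) = 0.004121 × 26900 = 111 W/m².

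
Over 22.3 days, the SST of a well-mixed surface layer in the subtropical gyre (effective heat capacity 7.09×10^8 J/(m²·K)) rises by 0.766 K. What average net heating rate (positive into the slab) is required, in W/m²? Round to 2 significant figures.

Areal heat capacity C = 7.09×10^8 J/(m²·K) (given).
Required heat per unit area: Q = C ΔT = 7.09×10^8 × 0.766 = 5.43×10^8 J/m².
Flux F = Q / Δt = 5.43×10^8 / 1.93×10^6 s = 282 W/m².

280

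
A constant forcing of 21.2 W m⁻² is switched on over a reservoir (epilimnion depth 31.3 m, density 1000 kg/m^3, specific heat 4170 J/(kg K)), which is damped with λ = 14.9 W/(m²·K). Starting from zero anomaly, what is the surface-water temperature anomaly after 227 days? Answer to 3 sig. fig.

1.27 K

Areal heat capacity C = ρ c_p D = 1000 × 4170 × 31.3 = 1.31×10^8 J/(m^2 K).
τ = C / λ = 1.31×10^8 / 14.9 = 8.76×10^6 s.
Equilibrium anomaly ΔT_eq = F / λ = 21.2 / 14.9 = 1.42 K.
t = 227 days = 1.96×10^7 s, so t/τ = 2.24.
ΔT(t) = ΔT_eq (1 − e^(−t/τ)) = 1.42 × (1 − e^−2.24) = 1.27 K.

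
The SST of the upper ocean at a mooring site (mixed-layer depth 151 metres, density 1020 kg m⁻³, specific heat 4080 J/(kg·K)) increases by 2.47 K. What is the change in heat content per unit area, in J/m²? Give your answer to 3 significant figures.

1.55×10^9

Areal heat capacity C = ρ c_p D = 1020 × 4080 × 151 = 6.28×10^8 J/(m^2 K).
ΔQ = C ΔT = 6.28×10^8 × 2.47 = 1.55×10^9 J/m².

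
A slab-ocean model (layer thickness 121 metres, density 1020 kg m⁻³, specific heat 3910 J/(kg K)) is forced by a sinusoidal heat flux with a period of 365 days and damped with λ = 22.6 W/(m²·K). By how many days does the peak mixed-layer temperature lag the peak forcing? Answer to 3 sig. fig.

Areal heat capacity C = ρ c_p D = 1020 × 3910 × 121 = 4.83×10^8 J/(m²·K).
ω = 2π / 3.15×10^7 s = 1.99×10^-7 s⁻¹.
Phase lag φ = arctan(Cω/λ) = arctan(96.1/22.6) = 1.34 rad.
Time lag = φ / ω = 1.34 / 1.99×10^-7 = 6.73×10^6 s = 77.8 days.

77.8 days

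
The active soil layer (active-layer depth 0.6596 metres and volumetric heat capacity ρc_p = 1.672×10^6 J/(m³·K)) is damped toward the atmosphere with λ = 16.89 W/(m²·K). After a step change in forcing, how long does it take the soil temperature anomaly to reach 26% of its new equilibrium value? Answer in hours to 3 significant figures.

Areal heat capacity C = ρc_p × D = 1.672×10^6 × 0.6596 = 1.10×10^6 J/(m²·K).
τ = C / λ = 1.10×10^6 / 16.89 = 65300 s.
Fraction reached: 1 − e^(−t/τ) = 0.26 ⇒ t = −τ ln(1 − 0.26) = τ × 0.301.
t = 19700 s = 5.46 hours.

5.46 hours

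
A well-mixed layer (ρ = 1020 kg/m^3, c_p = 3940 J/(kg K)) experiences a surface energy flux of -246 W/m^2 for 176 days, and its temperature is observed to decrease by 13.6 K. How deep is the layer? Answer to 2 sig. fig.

Heat input Q = F Δt = -246 × 1.52×10^7 s = -3.74×10^9 J/m².
Required areal heat capacity C = Q / ΔT = 2.75×10^8 J/(m²·K).
Depth D = C / (ρ c_p) = 2.75×10^8 / (1020 × 3940) = 68.4 m.

68 m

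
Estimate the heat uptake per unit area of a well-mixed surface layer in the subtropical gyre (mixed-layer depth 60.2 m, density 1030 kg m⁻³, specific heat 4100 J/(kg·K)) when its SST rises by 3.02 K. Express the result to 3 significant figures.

Areal heat capacity C = ρ c_p D = 1030 × 4100 × 60.2 = 2.54×10^8 J/(m²·K).
ΔQ = C ΔT = 2.54×10^8 × 3.02 = 7.68×10^8 J/m².

7.68×10^8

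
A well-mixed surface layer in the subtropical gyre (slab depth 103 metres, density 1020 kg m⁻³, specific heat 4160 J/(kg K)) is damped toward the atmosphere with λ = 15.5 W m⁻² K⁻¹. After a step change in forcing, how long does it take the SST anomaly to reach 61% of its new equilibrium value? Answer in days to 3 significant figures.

307 days

Areal heat capacity C = ρ c_p D = 1020 × 4160 × 103 = 4.37×10^8 J m⁻² K⁻¹.
τ = C / λ = 4.37×10^8 / 15.5 = 2.82×10^7 s.
Fraction reached: 1 − e^(−t/τ) = 0.61 ⇒ t = −τ ln(1 − 0.61) = τ × 0.942.
t = 2.66×10^7 s = 307 days.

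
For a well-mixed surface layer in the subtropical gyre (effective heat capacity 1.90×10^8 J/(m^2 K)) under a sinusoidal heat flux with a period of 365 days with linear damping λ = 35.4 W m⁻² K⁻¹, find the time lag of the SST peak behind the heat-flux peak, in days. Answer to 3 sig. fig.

47.6 days

Areal heat capacity C = 1.90×10^8 J/(m^2 K) (given).
ω = 2π / 3.15×10^7 s = 1.99×10^-7 s⁻¹.
Phase lag φ = arctan(Cω/λ) = arctan(37.9/35.4) = 0.819 rad.
Time lag = φ / ω = 0.819 / 1.99×10^-7 = 4.11×10^6 s = 47.6 days.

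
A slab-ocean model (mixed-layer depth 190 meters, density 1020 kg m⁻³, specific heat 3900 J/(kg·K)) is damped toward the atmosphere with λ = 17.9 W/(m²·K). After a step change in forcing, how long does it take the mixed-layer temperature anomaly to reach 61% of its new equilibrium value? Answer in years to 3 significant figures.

1.26 years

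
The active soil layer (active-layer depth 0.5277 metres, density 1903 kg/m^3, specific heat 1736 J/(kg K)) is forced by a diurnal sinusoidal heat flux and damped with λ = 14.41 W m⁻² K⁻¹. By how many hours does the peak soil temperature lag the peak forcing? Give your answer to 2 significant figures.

Areal heat capacity C = ρ c_p D = 1903 × 1736 × 0.5277 = 1.74×10^6 J/(m²·K).
ω = 2π / 86400 s = 7.27×10^-5 s⁻¹.
Phase lag φ = arctan(Cω/λ) = arctan(127/14.41) = 1.46 rad.
Time lag = φ / ω = 1.46 / 7.27×10^-5 = 20000 s = 5.57 hours.

5.6 hours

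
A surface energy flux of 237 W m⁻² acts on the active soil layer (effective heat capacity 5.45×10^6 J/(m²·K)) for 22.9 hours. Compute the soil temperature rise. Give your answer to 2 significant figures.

Areal heat capacity C = 5.45×10^6 J/(m²·K) (given).
Net heat input Q = F Δt = 237 × (22.9 hours × 3600 s/hour) = 1.95×10^7 J/m².
ΔT = Q / C = 1.95×10^7 / 5.45×10^6 = 3.59 K.

3.6 K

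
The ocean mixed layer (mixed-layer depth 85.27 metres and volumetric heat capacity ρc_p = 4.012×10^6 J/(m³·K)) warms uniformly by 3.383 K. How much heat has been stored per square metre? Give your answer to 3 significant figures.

1.16×10^9

Areal heat capacity C = ρc_p × D = 4.012×10^6 × 85.27 = 3.42×10^8 J/(m²·K).
ΔQ = C ΔT = 3.42×10^8 × 3.383 = 1.16×10^9 J/m².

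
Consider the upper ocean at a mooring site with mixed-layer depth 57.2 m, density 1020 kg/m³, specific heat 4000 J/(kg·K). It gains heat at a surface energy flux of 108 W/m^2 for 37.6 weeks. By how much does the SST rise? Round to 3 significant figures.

Areal heat capacity C = ρ c_p D = 1020 × 4000 × 57.2 = 2.33×10^8 J m⁻² K⁻¹.
Net heat input Q = F Δt = 108 × (37.6 weeks × 6.048×10^5 s/week) = 2.46×10^9 J/m².
ΔT = Q / C = 2.46×10^9 / 2.33×10^8 = 10.5 K.

10.5 K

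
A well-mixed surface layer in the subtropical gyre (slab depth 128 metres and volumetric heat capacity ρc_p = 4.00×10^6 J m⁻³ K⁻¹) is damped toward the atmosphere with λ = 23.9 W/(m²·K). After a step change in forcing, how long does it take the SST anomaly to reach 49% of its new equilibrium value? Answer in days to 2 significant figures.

170 days

Areal heat capacity C = ρc_p × D = 4.00×10^6 × 128 = 5.12×10^8 J/(m²·K).
τ = C / λ = 5.12×10^8 / 23.9 = 2.14×10^7 s.
Fraction reached: 1 − e^(−t/τ) = 0.49 ⇒ t = −τ ln(1 − 0.49) = τ × 0.673.
t = 1.44×10^7 s = 167 days.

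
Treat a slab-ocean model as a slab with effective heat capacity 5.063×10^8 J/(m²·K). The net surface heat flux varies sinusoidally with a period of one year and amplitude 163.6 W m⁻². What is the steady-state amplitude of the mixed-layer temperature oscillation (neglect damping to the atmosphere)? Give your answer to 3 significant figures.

Areal heat capacity C = 5.063×10^8 J/(m²·K) (given).
Angular frequency ω = 2π / T = 2π / 3.15×10^7 s = 1.99×10^-7 s⁻¹.
Cω = 5.06×10^8 × 1.99×10^-7 = 101 W/(m²·K).
Amplitude A = F₀ / (Cω) = 163.6 / 101 = 1.62 K.

1.62 K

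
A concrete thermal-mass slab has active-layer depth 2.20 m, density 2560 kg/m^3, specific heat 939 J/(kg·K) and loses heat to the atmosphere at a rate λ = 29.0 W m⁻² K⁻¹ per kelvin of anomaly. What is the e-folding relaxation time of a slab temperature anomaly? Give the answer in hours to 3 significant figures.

50.7 hours

Areal heat capacity C = ρ c_p D = 2560 × 939 × 2.20 = 5.29×10^6 J/(m²·K).
Relaxation time τ = C / λ = 5.29×10^6 / 29.0 = 1.82×10^5 s.
In hours: 1.82×10^5 s / (3600 s/hour) = 50.7 hours.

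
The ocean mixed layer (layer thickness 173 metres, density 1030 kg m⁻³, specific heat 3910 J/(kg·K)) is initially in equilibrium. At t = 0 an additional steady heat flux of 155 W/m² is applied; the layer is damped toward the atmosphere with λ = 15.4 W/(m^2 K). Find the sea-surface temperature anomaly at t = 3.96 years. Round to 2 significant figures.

9.4 K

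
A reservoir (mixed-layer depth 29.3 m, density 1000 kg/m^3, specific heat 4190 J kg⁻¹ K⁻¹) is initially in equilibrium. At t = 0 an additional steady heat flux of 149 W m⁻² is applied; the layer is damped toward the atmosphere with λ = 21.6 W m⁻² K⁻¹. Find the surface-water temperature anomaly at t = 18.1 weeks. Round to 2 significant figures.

5.9 K

Areal heat capacity C = ρ c_p D = 1000 × 4190 × 29.3 = 1.23×10^8 J/(m^2 K).
τ = C / λ = 1.23×10^8 / 21.6 = 5.68×10^6 s.
Equilibrium anomaly ΔT_eq = F / λ = 149 / 21.6 = 6.90 K.
t = 18.1 weeks = 1.09×10^7 s, so t/τ = 1.93.
ΔT(t) = ΔT_eq (1 − e^(−t/τ)) = 6.90 × (1 − e^−1.93) = 5.89 K.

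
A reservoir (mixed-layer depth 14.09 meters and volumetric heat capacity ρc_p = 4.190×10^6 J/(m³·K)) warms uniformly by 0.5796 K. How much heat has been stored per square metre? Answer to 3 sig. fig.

3.42×10^7

Areal heat capacity C = ρc_p × D = 4.190×10^6 × 14.09 = 5.90×10^7 J/(m^2 K).
ΔQ = C ΔT = 5.90×10^7 × 0.5796 = 3.42×10^7 J/m².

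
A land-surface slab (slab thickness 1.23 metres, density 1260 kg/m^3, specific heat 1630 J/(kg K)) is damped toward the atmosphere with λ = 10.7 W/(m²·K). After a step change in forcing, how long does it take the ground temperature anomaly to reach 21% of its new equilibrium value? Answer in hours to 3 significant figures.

15.5 hours

Areal heat capacity C = ρ c_p D = 1260 × 1630 × 1.23 = 2.53×10^6 J/(m²·K).
τ = C / λ = 2.53×10^6 / 10.7 = 2.36×10^5 s.
Fraction reached: 1 − e^(−t/τ) = 0.21 ⇒ t = −τ ln(1 − 0.21) = τ × 0.236.
t = 55700 s = 15.5 hours.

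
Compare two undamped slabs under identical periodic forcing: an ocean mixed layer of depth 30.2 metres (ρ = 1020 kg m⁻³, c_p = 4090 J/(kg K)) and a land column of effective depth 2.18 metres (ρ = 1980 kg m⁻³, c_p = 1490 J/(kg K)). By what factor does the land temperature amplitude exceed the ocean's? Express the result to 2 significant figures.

C_ocean = 1020 × 4090 × 30.2 = 1.26×10^8 J/(m²·K).
C_land = 1980 × 1490 × 2.18 = 6.43×10^6 J/(m²·K).
Undamped amplitude ∝ 1/C, so A_land/A_ocean = C_ocean/C_land = 19.6.

20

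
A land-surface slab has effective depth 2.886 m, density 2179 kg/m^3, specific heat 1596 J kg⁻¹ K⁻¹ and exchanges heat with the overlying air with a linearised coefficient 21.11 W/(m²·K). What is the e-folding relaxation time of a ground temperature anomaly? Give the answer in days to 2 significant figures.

5.5 days

Areal heat capacity C = ρ c_p D = 2179 × 1596 × 2.886 = 1.00×10^7 J/(m²·K).
Relaxation time τ = C / λ = 1.00×10^7 / 21.11 = 4.75×10^5 s.
In days: 4.75×10^5 s / (86400 s/day) = 5.50 days.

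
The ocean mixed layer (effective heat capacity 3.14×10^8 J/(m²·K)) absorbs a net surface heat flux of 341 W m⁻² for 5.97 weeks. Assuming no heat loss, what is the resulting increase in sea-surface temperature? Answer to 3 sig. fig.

3.92 K

Areal heat capacity C = 3.14×10^8 J/(m²·K) (given).
Net heat input Q = F Δt = 341 × (5.97 weeks × 6.048×10^5 s/week) = 1.23×10^9 J/m².
ΔT = Q / C = 1.23×10^9 / 3.14×10^8 = 3.92 K.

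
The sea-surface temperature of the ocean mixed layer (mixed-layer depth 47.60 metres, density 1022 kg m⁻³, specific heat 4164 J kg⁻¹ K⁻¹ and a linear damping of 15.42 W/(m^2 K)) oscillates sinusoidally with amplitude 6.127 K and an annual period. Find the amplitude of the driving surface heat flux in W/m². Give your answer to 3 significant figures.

Areal heat capacity C = ρ c_p D = 1022 × 4164 × 47.60 = 2.03×10^8 J/(m^2 K).
ω = 2π / 3.15×10^7 s = 1.99×10^-7 s⁻¹.
√((Cω)² + λ²) = √((40.4)² + 15.42²) = 43.2 W/(m²·K).
F₀ = A × √((Cω)²+λ²) = 6.127 × 43.2 = 265 W/m².

265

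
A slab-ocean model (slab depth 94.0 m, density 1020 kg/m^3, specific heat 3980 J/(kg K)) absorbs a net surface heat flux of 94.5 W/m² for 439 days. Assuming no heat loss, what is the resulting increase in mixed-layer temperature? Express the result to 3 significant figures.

9.39 K

Areal heat capacity C = ρ c_p D = 1020 × 3980 × 94.0 = 3.82×10^8 J/(m²·K).
Net heat input Q = F Δt = 94.5 × (439 days × 86400 s/day) = 3.58×10^9 J/m².
ΔT = Q / C = 3.58×10^9 / 3.82×10^8 = 9.39 K.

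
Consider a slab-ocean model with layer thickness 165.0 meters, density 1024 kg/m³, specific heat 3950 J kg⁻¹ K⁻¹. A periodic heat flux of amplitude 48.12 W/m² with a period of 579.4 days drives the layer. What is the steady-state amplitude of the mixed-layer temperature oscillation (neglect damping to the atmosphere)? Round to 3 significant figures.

Areal heat capacity C = ρ c_p D = 1024 × 3950 × 165.0 = 6.67×10^8 J/(m^2 K).
Angular frequency ω = 2π / T = 2π / 5.01×10^7 s = 1.26×10^-7 s⁻¹.
Cω = 6.67×10^8 × 1.26×10^-7 = 83.8 W/(m²·K).
Amplitude A = F₀ / (Cω) = 48.12 / 83.8 = 0.574 K.

0.574 K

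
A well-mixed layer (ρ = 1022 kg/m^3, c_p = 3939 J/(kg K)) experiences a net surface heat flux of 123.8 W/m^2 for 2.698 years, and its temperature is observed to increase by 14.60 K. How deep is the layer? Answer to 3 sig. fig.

179 m

Heat input Q = F Δt = 123.8 × 8.51×10^7 s = 1.05×10^10 J/m².
Required areal heat capacity C = Q / ΔT = 7.22×10^8 J/(m²·K).
Depth D = C / (ρ c_p) = 7.22×10^8 / (1022 × 3939) = 179 m.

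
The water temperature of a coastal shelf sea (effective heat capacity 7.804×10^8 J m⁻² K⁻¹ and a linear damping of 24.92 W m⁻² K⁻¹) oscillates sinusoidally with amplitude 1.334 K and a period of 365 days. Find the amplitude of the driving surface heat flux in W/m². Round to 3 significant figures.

210

Areal heat capacity C = 7.804×10^8 J m⁻² K⁻¹ (given).
ω = 2π / 3.15×10^7 s = 1.99×10^-7 s⁻¹.
√((Cω)² + λ²) = √((155)² + 24.92²) = 157 W/(m²·K).
F₀ = A × √((Cω)²+λ²) = 1.334 × 157 = 210 W/m².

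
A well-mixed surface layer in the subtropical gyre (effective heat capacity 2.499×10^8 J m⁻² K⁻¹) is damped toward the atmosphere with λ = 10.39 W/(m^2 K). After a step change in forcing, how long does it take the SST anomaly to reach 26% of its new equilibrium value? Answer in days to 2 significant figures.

Areal heat capacity C = 2.499×10^8 J m⁻² K⁻¹ (given).
τ = C / λ = 2.50×10^8 / 10.39 = 2.41×10^7 s.
Fraction reached: 1 − e^(−t/τ) = 0.26 ⇒ t = −τ ln(1 − 0.26) = τ × 0.301.
t = 7.24×10^6 s = 83.8 days.

84 days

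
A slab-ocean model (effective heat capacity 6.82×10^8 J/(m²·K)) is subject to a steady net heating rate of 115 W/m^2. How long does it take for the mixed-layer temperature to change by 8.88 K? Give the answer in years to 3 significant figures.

Areal heat capacity C = 6.82×10^8 J/(m²·K) (given).
Time required: Δt = C ΔT / F = 6.82×10^8 × 8.88 / 115 = 5.27×10^7 s.
In years: 5.27×10^7 s / (3.156×10^7 s/year) = 1.67 years.

1.67 years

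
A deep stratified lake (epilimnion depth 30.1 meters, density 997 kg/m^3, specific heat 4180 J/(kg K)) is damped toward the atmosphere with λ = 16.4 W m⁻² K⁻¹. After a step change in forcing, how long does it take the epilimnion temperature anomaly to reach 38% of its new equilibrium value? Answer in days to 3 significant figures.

42.3 days

Areal heat capacity C = ρ c_p D = 997 × 4180 × 30.1 = 1.25×10^8 J/(m^2 K).
τ = C / λ = 1.25×10^8 / 16.4 = 7.65×10^6 s.
Fraction reached: 1 − e^(−t/τ) = 0.38 ⇒ t = −τ ln(1 − 0.38) = τ × 0.478.
t = 3.66×10^6 s = 42.3 days.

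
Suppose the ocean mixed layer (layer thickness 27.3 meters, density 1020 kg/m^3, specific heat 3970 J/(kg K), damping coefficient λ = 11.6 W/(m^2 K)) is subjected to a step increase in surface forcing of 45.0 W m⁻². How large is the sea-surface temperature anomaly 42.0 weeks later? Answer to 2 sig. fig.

Areal heat capacity C = ρ c_p D = 1020 × 3970 × 27.3 = 1.11×10^8 J m⁻² K⁻¹.
τ = C / λ = 1.11×10^8 / 11.6 = 9.53×10^6 s.
Equilibrium anomaly ΔT_eq = F / λ = 45.0 / 11.6 = 3.88 K.
t = 42.0 weeks = 2.54×10^7 s, so t/τ = 2.67.
ΔT(t) = ΔT_eq (1 − e^(−t/τ)) = 3.88 × (1 − e^−2.67) = 3.61 K.

3.6 K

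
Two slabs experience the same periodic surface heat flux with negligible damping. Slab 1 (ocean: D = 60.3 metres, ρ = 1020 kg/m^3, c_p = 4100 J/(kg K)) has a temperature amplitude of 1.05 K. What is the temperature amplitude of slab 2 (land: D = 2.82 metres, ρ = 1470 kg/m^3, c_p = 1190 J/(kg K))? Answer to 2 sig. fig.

54 K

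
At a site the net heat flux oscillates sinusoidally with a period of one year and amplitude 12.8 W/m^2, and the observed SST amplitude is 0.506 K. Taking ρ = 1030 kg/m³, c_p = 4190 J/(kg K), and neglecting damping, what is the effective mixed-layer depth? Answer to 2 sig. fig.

29 m

ω = 2π / 3.15×10^7 s = 1.99×10^-7 s⁻¹.
Required C = F₀ / (A ω) = 12.8 / (0.506 × 1.99×10^-7) = 1.27×10^8 J/(m²·K).
D = C / (ρ c_p) = 1.27×10^8 / (1030 × 4190) = 29.4 m.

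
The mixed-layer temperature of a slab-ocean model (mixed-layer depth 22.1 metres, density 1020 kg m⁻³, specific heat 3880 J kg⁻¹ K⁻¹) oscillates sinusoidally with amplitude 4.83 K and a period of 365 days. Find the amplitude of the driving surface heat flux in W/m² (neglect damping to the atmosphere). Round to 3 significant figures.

84.2

Areal heat capacity C = ρ c_p D = 1020 × 3880 × 22.1 = 8.75×10^7 J/(m²·K).
ω = 2π / 3.15×10^7 s = 1.99×10^-7 s⁻¹.
Cω = 8.75×10^7 × 1.99×10^-7 = 17.4 W/(m²·K).
F₀ = A × Cω = 4.83 × 17.4 = 84.2 W/m².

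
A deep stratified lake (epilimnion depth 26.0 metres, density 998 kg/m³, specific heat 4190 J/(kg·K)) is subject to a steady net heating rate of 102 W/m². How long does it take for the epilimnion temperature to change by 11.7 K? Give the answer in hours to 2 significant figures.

3500 hours

Areal heat capacity C = ρ c_p D = 998 × 4190 × 26.0 = 1.09×10^8 J/(m^2 K).
Time required: Δt = C ΔT / F = 1.09×10^8 × 11.7 / 102 = 1.25×10^7 s.
In hours: 1.25×10^7 s / (3600 s/hour) = 3460 hours.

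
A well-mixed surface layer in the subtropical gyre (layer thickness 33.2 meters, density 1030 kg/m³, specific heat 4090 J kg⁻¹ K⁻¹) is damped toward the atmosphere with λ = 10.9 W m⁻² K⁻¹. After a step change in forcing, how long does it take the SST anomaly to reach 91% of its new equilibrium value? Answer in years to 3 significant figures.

0.979 years

Areal heat capacity C = ρ c_p D = 1030 × 4090 × 33.2 = 1.40×10^8 J/(m²·K).
τ = C / λ = 1.40×10^8 / 10.9 = 1.28×10^7 s.
Fraction reached: 1 − e^(−t/τ) = 0.91 ⇒ t = −τ ln(1 − 0.91) = τ × 2.41.
t = 3.09×10^7 s = 0.979 years.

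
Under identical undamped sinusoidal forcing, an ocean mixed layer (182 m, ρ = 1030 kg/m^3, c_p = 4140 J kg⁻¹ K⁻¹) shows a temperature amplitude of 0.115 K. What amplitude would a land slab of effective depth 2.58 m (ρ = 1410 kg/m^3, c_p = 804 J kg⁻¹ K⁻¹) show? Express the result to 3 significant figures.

30.5 K

C_ocean = 7.76×10^8 J/(m²·K); C_land = 2.92×10^6 J/(m²·K).
A ∝ 1/C ⇒ A_land = A_ocean × C_ocean/C_land = 0.115 × 265 = 30.5 K.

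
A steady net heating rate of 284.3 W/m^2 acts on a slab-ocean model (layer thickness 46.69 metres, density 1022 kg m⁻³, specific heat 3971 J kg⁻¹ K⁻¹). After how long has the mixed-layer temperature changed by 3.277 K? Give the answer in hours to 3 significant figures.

Areal heat capacity C = ρ c_p D = 1022 × 3971 × 46.69 = 1.89×10^8 J/(m^2 K).
Time required: Δt = C ΔT / F = 1.89×10^8 × 3.277 / 284.3 = 2.18×10^6 s.
In hours: 2.18×10^6 s / (3600 s/hour) = 607 hours.

607 hours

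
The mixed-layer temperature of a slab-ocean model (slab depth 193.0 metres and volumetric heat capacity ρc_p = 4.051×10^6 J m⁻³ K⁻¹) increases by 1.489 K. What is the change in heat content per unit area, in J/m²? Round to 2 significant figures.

1.2×10^9

Areal heat capacity C = ρc_p × D = 4.051×10^6 × 193.0 = 7.82×10^8 J/(m^2 K).
ΔQ = C ΔT = 7.82×10^8 × 1.489 = 1.16×10^9 J/m².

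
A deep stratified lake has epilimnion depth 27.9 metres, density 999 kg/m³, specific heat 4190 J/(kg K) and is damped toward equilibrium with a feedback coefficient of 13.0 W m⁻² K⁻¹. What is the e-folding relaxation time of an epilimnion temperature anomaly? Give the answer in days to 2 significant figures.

100 days

Areal heat capacity C = ρ c_p D = 999 × 4190 × 27.9 = 1.17×10^8 J m⁻² K⁻¹.
Relaxation time τ = C / λ = 1.17×10^8 / 13.0 = 8.98×10^6 s.
In days: 8.98×10^6 s / (86400 s/day) = 104 days.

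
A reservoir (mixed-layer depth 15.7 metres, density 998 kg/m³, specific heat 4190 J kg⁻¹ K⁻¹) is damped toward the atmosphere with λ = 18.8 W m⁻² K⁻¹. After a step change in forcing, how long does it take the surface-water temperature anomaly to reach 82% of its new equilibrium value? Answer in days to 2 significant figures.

69 days

Areal heat capacity C = ρ c_p D = 998 × 4190 × 15.7 = 6.57×10^7 J/(m^2 K).
τ = C / λ = 6.57×10^7 / 18.8 = 3.49×10^6 s.
Fraction reached: 1 − e^(−t/τ) = 0.82 ⇒ t = −τ ln(1 − 0.82) = τ × 1.71.
t = 5.99×10^6 s = 69.3 days.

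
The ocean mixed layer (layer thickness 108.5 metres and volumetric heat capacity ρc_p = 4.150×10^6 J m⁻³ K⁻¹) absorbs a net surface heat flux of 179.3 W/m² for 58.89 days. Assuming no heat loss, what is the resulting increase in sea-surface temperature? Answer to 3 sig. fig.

2.03 K

Areal heat capacity C = ρc_p × D = 4.150×10^6 × 108.5 = 4.50×10^8 J m⁻² K⁻¹.
Net heat input Q = F Δt = 179.3 × (58.89 days × 86400 s/day) = 9.12×10^8 J/m².
ΔT = Q / C = 9.12×10^8 / 4.50×10^8 = 2.03 K.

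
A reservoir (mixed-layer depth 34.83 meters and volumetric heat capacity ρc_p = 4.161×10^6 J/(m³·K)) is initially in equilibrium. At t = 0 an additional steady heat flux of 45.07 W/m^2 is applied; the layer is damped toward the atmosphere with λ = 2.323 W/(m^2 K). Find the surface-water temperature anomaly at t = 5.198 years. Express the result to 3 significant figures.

18.0 K

Areal heat capacity C = ρc_p × D = 4.161×10^6 × 34.83 = 1.45×10^8 J/(m²·K).
τ = C / λ = 1.45×10^8 / 2.323 = 6.24×10^7 s.
Equilibrium anomaly ΔT_eq = F / λ = 45.07 / 2.323 = 19.4 K.
t = 5.198 years = 1.64×10^8 s, so t/τ = 2.63.
ΔT(t) = ΔT_eq (1 − e^(−t/τ)) = 19.4 × (1 − e^−2.63) = 18.0 K.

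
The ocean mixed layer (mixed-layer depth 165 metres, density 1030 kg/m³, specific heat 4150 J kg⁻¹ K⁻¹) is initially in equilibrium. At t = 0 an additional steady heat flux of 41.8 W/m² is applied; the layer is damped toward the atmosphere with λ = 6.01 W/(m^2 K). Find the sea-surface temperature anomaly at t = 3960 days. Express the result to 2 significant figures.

Areal heat capacity C = ρ c_p D = 1030 × 4150 × 165 = 7.05×10^8 J m⁻² K⁻¹.
τ = C / λ = 7.05×10^8 / 6.01 = 1.17×10^8 s.
Equilibrium anomaly ΔT_eq = F / λ = 41.8 / 6.01 = 6.96 K.
t = 3960 days = 3.42×10^8 s, so t/τ = 2.92.
ΔT(t) = ΔT_eq (1 − e^(−t/τ)) = 6.96 × (1 − e^−2.92) = 6.58 K.

6.6 K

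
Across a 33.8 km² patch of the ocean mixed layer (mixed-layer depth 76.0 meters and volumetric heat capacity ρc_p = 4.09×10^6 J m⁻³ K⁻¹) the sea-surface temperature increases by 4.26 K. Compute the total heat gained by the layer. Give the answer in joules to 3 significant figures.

Areal heat capacity C = ρc_p × D = 4.09×10^6 × 76.0 = 3.11×10^8 J/(m^2 K).
Heat per unit area: q = C ΔT = 3.11×10^8 × 4.26 = 1.32×10^9 J/m².
Total heat: Q = q × A = 1.32×10^9 × (33.8 × 10⁶ m²) = 4.48×10^16 J.

4.48×10^16 J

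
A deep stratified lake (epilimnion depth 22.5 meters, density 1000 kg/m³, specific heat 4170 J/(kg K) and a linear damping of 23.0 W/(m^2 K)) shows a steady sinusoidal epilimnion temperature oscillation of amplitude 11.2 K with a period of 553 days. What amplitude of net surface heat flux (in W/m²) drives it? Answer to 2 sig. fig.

290

Areal heat capacity C = ρ c_p D = 1000 × 4170 × 22.5 = 9.38×10^7 J/(m^2 K).
ω = 2π / 4.78×10^7 s = 1.32×10^-7 s⁻¹.
√((Cω)² + λ²) = √((12.3)² + 23.0²) = 26.1 W/(m²·K).
F₀ = A × √((Cω)²+λ²) = 11.2 × 26.1 = 292 W/m².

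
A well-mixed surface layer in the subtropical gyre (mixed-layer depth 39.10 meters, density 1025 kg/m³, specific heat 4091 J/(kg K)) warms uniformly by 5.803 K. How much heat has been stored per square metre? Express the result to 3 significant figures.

9.51×10^8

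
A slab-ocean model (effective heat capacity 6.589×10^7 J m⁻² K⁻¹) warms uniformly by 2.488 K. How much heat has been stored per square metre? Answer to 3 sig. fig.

Areal heat capacity C = 6.589×10^7 J m⁻² K⁻¹ (given).
ΔQ = C ΔT = 6.59×10^7 × 2.488 = 1.64×10^8 J/m².

1.64×10^8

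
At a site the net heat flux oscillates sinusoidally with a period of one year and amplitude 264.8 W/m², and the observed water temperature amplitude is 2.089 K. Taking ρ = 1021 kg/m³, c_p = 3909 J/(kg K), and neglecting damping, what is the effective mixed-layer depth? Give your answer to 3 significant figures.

ω = 2π / 3.15×10^7 s = 1.99×10^-7 s⁻¹.
Required C = F₀ / (A ω) = 264.8 / (2.089 × 1.99×10^-7) = 6.36×10^8 J/(m²·K).
D = C / (ρ c_p) = 6.36×10^8 / (1021 × 3909) = 159 m.

159 m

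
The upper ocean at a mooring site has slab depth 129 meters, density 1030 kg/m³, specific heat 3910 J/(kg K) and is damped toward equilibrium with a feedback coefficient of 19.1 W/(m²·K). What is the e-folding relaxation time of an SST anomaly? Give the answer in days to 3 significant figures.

Areal heat capacity C = ρ c_p D = 1030 × 3910 × 129 = 5.20×10^8 J m⁻² K⁻¹.
Relaxation time τ = C / λ = 5.20×10^8 / 19.1 = 2.72×10^7 s.
In days: 2.72×10^7 s / (86400 s/day) = 315 days.

315 days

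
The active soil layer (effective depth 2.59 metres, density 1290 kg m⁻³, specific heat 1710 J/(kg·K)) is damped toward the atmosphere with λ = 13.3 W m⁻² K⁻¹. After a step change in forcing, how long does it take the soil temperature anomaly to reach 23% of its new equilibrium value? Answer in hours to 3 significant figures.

Areal heat capacity C = ρ c_p D = 1290 × 1710 × 2.59 = 5.71×10^6 J m⁻² K⁻¹.
τ = C / λ = 5.71×10^6 / 13.3 = 4.30×10^5 s.
Fraction reached: 1 − e^(−t/τ) = 0.23 ⇒ t = −τ ln(1 − 0.23) = τ × 0.261.
t = 1.12×10^5 s = 31.2 hours.

31.2 hours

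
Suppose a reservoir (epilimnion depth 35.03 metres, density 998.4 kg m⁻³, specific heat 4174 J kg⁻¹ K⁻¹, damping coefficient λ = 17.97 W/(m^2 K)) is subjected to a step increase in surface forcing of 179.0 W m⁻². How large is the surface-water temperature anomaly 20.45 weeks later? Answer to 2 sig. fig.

7.8 K

Areal heat capacity C = ρ c_p D = 998.4 × 4174 × 35.03 = 1.46×10^8 J/(m^2 K).
τ = C / λ = 1.46×10^8 / 17.97 = 8.12×10^6 s.
Equilibrium anomaly ΔT_eq = F / λ = 179.0 / 17.97 = 9.96 K.
t = 20.45 weeks = 1.24×10^7 s, so t/τ = 1.52.
ΔT(t) = ΔT_eq (1 − e^(−t/τ)) = 9.96 × (1 − e^−1.52) = 7.79 K.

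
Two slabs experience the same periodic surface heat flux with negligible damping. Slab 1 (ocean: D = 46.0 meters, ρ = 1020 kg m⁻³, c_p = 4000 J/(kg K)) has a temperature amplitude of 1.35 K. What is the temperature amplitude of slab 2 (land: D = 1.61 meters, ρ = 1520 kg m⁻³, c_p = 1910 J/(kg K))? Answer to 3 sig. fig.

C_ocean = 1.88×10^8 J/(m²·K); C_land = 4.67×10^6 J/(m²·K).
A ∝ 1/C ⇒ A_land = A_ocean × C_ocean/C_land = 1.35 × 40.2 = 54.2 K.

54.2 K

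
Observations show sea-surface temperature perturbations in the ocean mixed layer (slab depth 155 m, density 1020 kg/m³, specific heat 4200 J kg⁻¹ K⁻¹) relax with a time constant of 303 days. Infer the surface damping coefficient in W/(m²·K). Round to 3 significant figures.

Areal heat capacity C = ρ c_p D = 1020 × 4200 × 155 = 6.64×10^8 J m⁻² K⁻¹.
τ = 303 days = 2.62×10^7 s.
λ = C / τ = 6.64×10^8 / 2.62×10^7 = 25.4 W/(m²·K).

25.4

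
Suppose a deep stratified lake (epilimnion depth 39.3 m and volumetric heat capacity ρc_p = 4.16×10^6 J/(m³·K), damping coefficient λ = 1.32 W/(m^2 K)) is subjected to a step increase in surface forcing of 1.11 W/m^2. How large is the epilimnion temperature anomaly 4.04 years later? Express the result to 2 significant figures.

0.54 K

Areal heat capacity C = ρc_p × D = 4.16×10^6 × 39.3 = 1.63×10^8 J/(m²·K).
τ = C / λ = 1.63×10^8 / 1.32 = 1.24×10^8 s.
Equilibrium anomaly ΔT_eq = F / λ = 1.11 / 1.32 = 0.841 K.
t = 4.04 years = 1.27×10^8 s, so t/τ = 1.03.
ΔT(t) = ΔT_eq (1 − e^(−t/τ)) = 0.841 × (1 − e^−1.03) = 0.541 K.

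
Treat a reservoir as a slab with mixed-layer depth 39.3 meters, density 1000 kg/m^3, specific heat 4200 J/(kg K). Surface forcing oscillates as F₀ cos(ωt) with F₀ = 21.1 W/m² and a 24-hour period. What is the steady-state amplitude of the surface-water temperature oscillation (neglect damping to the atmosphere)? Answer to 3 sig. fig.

0.00176 K

Areal heat capacity C = ρ c_p D = 1000 × 4200 × 39.3 = 1.65×10^8 J/(m^2 K).
Angular frequency ω = 2π / T = 2π / 86400 s = 7.27×10^-5 s⁻¹.
Cω = 1.65×10^8 × 7.27×10^-5 = 12000 W/(m²·K).
Amplitude A = F₀ / (Cω) = 21.1 / 12000 = 0.00176 K.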